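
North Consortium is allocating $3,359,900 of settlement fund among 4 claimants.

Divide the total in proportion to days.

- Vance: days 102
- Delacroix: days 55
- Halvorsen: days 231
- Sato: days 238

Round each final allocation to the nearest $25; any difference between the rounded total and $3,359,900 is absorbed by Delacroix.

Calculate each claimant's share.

Vance: $547,450 | Delacroix: $295,225 | Halvorsen: $1,239,825 | Sato: $1,277,400

Combined days = 626.
Proportional shares: Vance 102/626 × $3,359,900 = 547,459.74; Delacroix 55/626 × $3,359,900 = 295,198.88; Halvorsen 231/626 × $3,359,900 = 1,239,835.30; Sato 238/626 × $3,359,900 = 1,277,406.07.
After rounding ($25): Vance $547,450; Delacroix $295,200; Halvorsen $1,239,825; Sato $1,277,400. Sum = $3,359,875.
Difference $3,359,900 − $3,359,875 = +$25 applied to Delacroix: Delacroix becomes $295,225.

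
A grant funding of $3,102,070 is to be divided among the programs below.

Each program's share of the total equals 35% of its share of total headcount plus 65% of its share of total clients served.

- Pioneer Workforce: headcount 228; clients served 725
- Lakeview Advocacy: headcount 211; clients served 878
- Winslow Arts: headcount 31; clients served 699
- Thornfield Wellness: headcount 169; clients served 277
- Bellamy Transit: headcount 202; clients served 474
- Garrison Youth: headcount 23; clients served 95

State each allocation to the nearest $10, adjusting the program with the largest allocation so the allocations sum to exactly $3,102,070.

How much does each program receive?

Totals — headcount 864, clients served 3,148.
Composite weights (35% headcount + 65% clients served): Pioneer Workforce 0.2421; Lakeview Advocacy 0.2668; Winslow Arts 0.1569; Thornfield Wellness 0.1257; Bellamy Transit 0.1797; Garrison Youth 0.0289.
Raw shares: Pioneer Workforce 750,884.99; Lakeview Advocacy 827,521.36; Winslow Arts 486,676.33; Thornfield Wellness 389,792.75; Bellamy Transit 557,443.12; Garrison Youth 89,751.44.
At nearest $10: Pioneer Workforce $750,880; Lakeview Advocacy $827,520; Winslow Arts $486,680; Thornfield Wellness $389,790; Bellamy Transit $557,440; Garrison Youth $89,750. Sum = $3,102,060.
Difference $3,102,070 − $3,102,060 = +$10 applied to largest allocation (Lakeview Advocacy): Lakeview Advocacy becomes $827,530.

Pioneer Workforce: $750,880 | Lakeview Advocacy: $827,530 | Winslow Arts: $486,680 | Thornfield Wellness: $389,790 | Bellamy Transit: $557,440 | Garrison Youth: $89,750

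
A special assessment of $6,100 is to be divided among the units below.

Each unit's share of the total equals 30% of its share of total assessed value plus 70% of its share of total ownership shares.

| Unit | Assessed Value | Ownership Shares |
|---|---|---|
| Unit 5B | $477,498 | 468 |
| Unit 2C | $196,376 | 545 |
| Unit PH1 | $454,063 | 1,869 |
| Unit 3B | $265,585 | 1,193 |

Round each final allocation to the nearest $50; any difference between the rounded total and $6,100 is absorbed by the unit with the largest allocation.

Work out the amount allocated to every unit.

Unit 5B: $1,100 | Unit 2C: $850 | Unit PH1: $2,550 | Unit 3B: $1,600

Totals — assessed value 1,393,522, ownership shares 4,075.
Composite weights (30% assessed value + 70% ownership shares): Unit 5B 0.1832; Unit 2C 0.1359; Unit PH1 0.4188; Unit 3B 0.2621.
Raw shares: Unit 5B 1,117.45; Unit 2C 828.96; Unit PH1 2,554.72; Unit 3B 1,598.86.
After rounding ($50): Unit 5B $1,100; Unit 2C $850; Unit PH1 $2,550; Unit 3B $1,600. Sum = $6,100.
Rounded total matches; no reconciliation needed.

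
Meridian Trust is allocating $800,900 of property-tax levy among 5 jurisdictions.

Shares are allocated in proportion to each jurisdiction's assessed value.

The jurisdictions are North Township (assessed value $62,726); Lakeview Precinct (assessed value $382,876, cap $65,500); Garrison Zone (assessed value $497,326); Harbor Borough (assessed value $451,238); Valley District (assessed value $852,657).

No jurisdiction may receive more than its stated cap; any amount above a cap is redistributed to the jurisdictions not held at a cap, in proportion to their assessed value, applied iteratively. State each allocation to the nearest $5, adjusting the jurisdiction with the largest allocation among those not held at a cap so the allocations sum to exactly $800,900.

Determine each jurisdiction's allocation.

Combined assessed value = 2,246,823.
Pro-rata shares before constraints: North Township 22,359.24; Lakeview Precinct 136,479.55; Garrison Zone 177,276.27; Harbor Borough 160,847.79; Valley District 303,937.16.
Capped: Lakeview Precinct ($65,500); residual $735,400 reallocated over remaining assessed value 1,863,947.
Shares after redistribution: North Township 24,747.86 → $24,750; Garrison Zone 196,214.56 → $196,215; Harbor Borough 178,031.04 → $178,030; Valley District 336,406.54 → $336,405.

North Township: $24,750 · Lakeview Precinct: $65,500 · Garrison Zone: $196,215 · Harbor Borough: $178,030 · Valley District: $336,405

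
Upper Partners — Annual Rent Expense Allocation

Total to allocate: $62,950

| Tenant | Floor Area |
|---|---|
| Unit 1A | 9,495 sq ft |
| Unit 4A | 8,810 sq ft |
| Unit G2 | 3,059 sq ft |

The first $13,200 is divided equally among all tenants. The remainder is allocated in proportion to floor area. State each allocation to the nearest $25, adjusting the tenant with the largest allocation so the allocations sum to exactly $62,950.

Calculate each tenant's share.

First tranche $13,200 split equally: $4,400 each.
Remainder $49,750 by floor area (total 21,364): Unit 1A 22,110.85 → $22,100; Unit 4A 20,515.70 → $20,525; Unit G2 7,123.44 → $7,125.
Totals: Unit 1A $4,400 + $22,100 = $26,500; Unit 4A $4,400 + $20,525 = $24,925; Unit G2 $4,400 + $7,125 = $11,525.

Unit 1A: $26,500 · Unit 4A: $24,925 · Unit G2: $11,525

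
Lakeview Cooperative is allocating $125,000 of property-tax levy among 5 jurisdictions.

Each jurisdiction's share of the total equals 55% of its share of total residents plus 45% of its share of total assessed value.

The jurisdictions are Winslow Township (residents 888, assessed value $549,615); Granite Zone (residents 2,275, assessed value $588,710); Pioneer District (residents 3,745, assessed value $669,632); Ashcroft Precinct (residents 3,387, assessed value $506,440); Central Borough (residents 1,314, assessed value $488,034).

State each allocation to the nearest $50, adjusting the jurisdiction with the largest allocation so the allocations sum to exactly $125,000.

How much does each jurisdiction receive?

Winslow Township: $16,300; Granite Zone: $25,300; Pioneer District: $35,600; Ashcroft Precinct: $30,200; Central Borough: $17,600

Residents total 11,609; assessed value total 2,802,431.
Composite weights (55% residents + 45% assessed value): Winslow Township 0.1303; Granite Zone 0.2023; Pioneer District 0.2850; Ashcroft Precinct 0.2418; Central Borough 0.1406.
Raw shares: Winslow Township 16,290.65; Granite Zone 25,289.35; Pioneer District 35,619.13; Ashcroft Precinct 30,223.44; Central Borough 17,577.43.
Rounded to nearest $50: Winslow Township $16,300; Granite Zone $25,300; Pioneer District $35,600; Ashcroft Precinct $30,200; Central Borough $17,600. Sum = $125,000.
Rounded total matches; no reconciliation needed.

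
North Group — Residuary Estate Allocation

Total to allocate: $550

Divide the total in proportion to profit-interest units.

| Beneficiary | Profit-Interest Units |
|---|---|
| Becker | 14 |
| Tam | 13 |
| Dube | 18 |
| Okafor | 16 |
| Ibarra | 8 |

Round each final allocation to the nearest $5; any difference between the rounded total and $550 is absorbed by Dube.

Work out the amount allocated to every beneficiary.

Becker: $110 | Tam: $105 | Dube: $140 | Okafor: $130 | Ibarra: $65

Profit-interest units total: 69.
Proportional shares: Becker 14/69 × $550 = 111.59; Tam 13/69 × $550 = 103.62; Dube 18/69 × $550 = 143.48; Okafor 16/69 × $550 = 127.54; Ibarra 8/69 × $550 = 63.77.
Rounded to nearest $5: Becker $110; Tam $105; Dube $145; Okafor $130; Ibarra $65. Sum = $555.
Difference $550 − $555 = −$5 applied to Dube: Dube becomes $140.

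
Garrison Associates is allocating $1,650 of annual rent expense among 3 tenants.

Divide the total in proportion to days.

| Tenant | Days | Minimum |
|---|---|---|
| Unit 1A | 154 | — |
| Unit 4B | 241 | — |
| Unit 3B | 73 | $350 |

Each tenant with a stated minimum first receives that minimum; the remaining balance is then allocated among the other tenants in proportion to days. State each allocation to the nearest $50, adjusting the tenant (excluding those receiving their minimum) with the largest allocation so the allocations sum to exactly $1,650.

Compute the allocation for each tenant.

Minimums first: Unit 3B $350. Balance $1,300.
Balance split over remaining days 395: Unit 1A 506.84 → $500; Unit 4B 793.16 → $800.

Unit 1A: $500 · Unit 4B: $800 · Unit 3B: $350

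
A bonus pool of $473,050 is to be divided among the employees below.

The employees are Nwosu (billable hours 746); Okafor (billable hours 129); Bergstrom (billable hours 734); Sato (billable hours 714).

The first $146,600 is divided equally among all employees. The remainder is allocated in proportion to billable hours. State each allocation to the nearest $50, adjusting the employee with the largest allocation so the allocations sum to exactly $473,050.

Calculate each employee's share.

$146,600 shared equally gives $36,650 per employee.
Remainder $326,450 by billable hours (total 2,323): Nwosu 104,835.00 → $104,850; Okafor 18,128.30 → $18,150; Bergstrom 103,148.64 → $103,150; Sato 100,338.05 → $100,350.
Rounding difference −$50 on remainder applied to Nwosu.
Totals: Nwosu $36,650 + $104,800 = $141,450; Okafor $36,650 + $18,150 = $54,800; Bergstrom $36,650 + $103,150 = $139,800; Sato $36,650 + $100,350 = $137,000.

Nwosu: $141,450; Okafor: $54,800; Bergstrom: $139,800; Sato: $137,000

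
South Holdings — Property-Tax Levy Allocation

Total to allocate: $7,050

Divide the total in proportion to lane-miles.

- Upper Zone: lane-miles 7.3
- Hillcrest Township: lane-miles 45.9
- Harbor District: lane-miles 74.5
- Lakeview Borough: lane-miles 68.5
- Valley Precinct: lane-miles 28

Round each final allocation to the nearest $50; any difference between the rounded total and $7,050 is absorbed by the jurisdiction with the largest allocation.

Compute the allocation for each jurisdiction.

Combined lane-miles = 224.2.
Pro-rata amounts: Upper Zone 7.3/224.2 × $7,050 = 229.55; Hillcrest Township 45.9/224.2 × $7,050 = 1,443.33; Harbor District 74.5/224.2 × $7,050 = 2,342.66; Lakeview Borough 68.5/224.2 × $7,050 = 2,153.99; Valley Precinct 28/224.2 × $7,050 = 880.46.
At nearest $50: Upper Zone $250; Hillcrest Township $1,450; Harbor District $2,350; Lakeview Borough $2,150; Valley Precinct $900. Sum = $7,100.
Difference $7,050 − $7,100 = −$50 applied to largest allocation (Harbor District): Harbor District becomes $2,300.

Upper Zone: $250 · Hillcrest Township: $1,450 · Harbor District: $2,300 · Lakeview Borough: $2,150 · Valley Precinct: $900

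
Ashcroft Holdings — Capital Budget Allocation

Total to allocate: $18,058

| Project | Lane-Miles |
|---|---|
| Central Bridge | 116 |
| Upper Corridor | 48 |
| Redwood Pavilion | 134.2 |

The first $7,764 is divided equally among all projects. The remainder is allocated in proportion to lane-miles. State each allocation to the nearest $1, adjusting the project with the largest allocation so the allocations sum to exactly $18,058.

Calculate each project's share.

$7,764 shared equally gives $2,588 per project.
Remainder $10,294 by lane-miles (total 298.2): Central Bridge 4,004.37 → $4,004; Upper Corridor 1,656.98 → $1,657; Redwood Pavilion 4,632.65 → $4,633.
Totals: Central Bridge $2,588 + $4,004 = $6,592; Upper Corridor $2,588 + $1,657 = $4,245; Redwood Pavilion $2,588 + $4,633 = $7,221.

Central Bridge: $6,592 | Upper Corridor: $4,245 | Redwood Pavilion: $7,221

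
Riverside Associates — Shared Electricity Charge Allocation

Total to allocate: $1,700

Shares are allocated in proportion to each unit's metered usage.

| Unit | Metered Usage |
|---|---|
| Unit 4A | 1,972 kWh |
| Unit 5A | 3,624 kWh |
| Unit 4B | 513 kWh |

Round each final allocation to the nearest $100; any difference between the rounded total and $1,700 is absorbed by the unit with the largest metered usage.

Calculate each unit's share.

Total metered usage = 6,109.
Raw shares: Unit 4A 1,972/6,109 × $1,700 = 548.76; Unit 5A 3,624/6,109 × $1,700 = 1,008.48; Unit 4B 513/6,109 × $1,700 = 142.76.
Rounded to nearest $100: Unit 4A $500; Unit 5A $1,000; Unit 4B $100. Sum = $1,600.
Difference $1,700 − $1,600 = +$100 applied to largest metered usage (Unit 5A): Unit 5A becomes $1,100.

Unit 4A: $500 · Unit 5A: $1,100 · Unit 4B: $100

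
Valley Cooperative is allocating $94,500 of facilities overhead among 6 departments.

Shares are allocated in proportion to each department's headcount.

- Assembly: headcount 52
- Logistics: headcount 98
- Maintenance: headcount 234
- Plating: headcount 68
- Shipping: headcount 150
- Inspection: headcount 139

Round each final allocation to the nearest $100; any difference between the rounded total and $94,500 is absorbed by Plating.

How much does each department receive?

Headcount total: 741.
Unrounded shares: Assembly 52/741 × $94,500 = 6,631.58; Logistics 98/741 × $94,500 = 12,497.98; Maintenance 234/741 × $94,500 = 29,842.11; Plating 68/741 × $94,500 = 8,672.06; Shipping 150/741 × $94,500 = 19,129.55; Inspection 139/741 × $94,500 = 17,726.72.
At nearest $100: Assembly $6,600; Logistics $12,500; Maintenance $29,800; Plating $8,700; Shipping $19,100; Inspection $17,700. Sum = $94,400.
Difference $94,500 − $94,400 = +$100 applied to Plating: Plating becomes $8,800.

Assembly: $6,600; Logistics: $12,500; Maintenance: $29,800; Plating: $8,800; Shipping: $19,100; Inspection: $17,700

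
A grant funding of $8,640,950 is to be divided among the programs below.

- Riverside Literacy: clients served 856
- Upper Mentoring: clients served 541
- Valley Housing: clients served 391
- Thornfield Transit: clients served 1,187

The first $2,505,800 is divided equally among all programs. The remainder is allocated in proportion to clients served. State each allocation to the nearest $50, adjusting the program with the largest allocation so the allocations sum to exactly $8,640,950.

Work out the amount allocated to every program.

$2,505,800 shared equally gives $626,450 per program.
Remainder $6,135,150 by clients served (total 2,975): Riverside Literacy 1,765,273.41 → $1,765,250; Upper Mentoring 1,115,669.29 → $1,115,650; Valley Housing 806,334.00 → $806,350; Thornfield Transit 2,447,873.29 → $2,447,850.
Rounding difference +$50 on remainder applied to Thornfield Transit.
Totals: Riverside Literacy $626,450 + $1,765,250 = $2,391,700; Upper Mentoring $626,450 + $1,115,650 = $1,742,100; Valley Housing $626,450 + $806,350 = $1,432,800; Thornfield Transit $626,450 + $2,447,900 = $3,074,350.

Riverside Literacy: $2,391,700 · Upper Mentoring: $1,742,100 · Valley Housing: $1,432,800 · Thornfield Transit: $3,074,350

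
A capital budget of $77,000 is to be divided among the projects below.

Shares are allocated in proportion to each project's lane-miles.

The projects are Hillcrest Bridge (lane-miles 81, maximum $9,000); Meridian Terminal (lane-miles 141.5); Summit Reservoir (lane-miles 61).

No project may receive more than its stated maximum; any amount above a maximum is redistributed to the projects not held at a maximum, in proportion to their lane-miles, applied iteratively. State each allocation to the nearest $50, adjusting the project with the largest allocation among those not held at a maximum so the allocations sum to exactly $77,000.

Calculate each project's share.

Hillcrest Bridge: $9,000 · Meridian Terminal: $47,500 · Summit Reservoir: $20,500

Total lane-miles = 283.5.
Pro-rata shares before constraints: Hillcrest Bridge 22,000.00; Meridian Terminal 38,432.10; Summit Reservoir 16,567.90.
Cap binds for Hillcrest Bridge ($9,000); remaining pool $68,000 reallocated over remaining lane-miles 202.5.
Remaining shares: Meridian Terminal 47,516.05 → $47,500; Summit Reservoir 20,483.95 → $20,500.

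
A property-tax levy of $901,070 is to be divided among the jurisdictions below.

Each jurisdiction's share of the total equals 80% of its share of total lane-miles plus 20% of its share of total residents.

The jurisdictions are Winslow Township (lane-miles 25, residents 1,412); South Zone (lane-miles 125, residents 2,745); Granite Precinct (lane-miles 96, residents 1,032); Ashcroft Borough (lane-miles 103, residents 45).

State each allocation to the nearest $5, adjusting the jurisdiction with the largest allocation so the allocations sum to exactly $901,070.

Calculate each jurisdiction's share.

Lane-miles total 349; residents total 5,234.
Composite weights (80% lane-miles + 20% residents): Winslow Township 0.1113; South Zone 0.3914; Granite Precinct 0.2595; Ashcroft Borough 0.2378.
Raw shares: Winslow Township 100,254.40; South Zone 352,700.47; Granite Precinct 233,820.25; Ashcroft Borough 214,294.88.
Rounded to nearest $5: Winslow Township $100,255; South Zone $352,700; Granite Precinct $233,820; Ashcroft Borough $214,295. Sum = $901,070.
No rounding difference to absorb.

Winslow Township: $100,255 | South Zone: $352,700 | Granite Precinct: $233,820 | Ashcroft Borough: $214,295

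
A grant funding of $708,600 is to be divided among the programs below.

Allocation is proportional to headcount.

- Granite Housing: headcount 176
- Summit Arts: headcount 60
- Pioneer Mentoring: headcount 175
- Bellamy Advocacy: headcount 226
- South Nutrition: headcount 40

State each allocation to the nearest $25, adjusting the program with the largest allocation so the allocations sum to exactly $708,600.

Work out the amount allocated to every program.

Granite Housing: $184,225 · Summit Arts: $62,800 · Pioneer Mentoring: $183,175 · Bellamy Advocacy: $236,525 · South Nutrition: $41,875

Sum of headcount: 677.
Unrounded shares: Granite Housing 176/677 × $708,600 = 184,215.07; Summit Arts 60/677 × $708,600 = 62,800.59; Pioneer Mentoring 175/677 × $708,600 = 183,168.39; Bellamy Advocacy 226/677 × $708,600 = 236,548.89; South Nutrition 40/677 × $708,600 = 41,867.06.
Rounded to nearest $25: Granite Housing $184,225; Summit Arts $62,800; Pioneer Mentoring $183,175; Bellamy Advocacy $236,550; South Nutrition $41,875. Sum = $708,625.
Difference $708,600 − $708,625 = −$25 applied to largest allocation (Bellamy Advocacy): Bellamy Advocacy becomes $236,525.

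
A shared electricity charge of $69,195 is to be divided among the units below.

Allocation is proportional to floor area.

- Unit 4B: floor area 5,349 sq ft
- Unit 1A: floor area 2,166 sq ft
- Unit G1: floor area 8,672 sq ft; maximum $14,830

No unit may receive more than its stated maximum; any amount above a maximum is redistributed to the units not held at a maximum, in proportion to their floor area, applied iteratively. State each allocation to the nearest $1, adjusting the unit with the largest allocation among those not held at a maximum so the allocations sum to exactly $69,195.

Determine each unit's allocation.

Total floor area = 16,187.
Unconstrained shares: Unit 4B 22,865.51; Unit 1A 9,259.06; Unit G1 37,070.43.
Capped: Unit G1 ($14,830); residual $54,365 reallocated over remaining floor area 7,515.
Remaining shares: Unit 4B 38,695.73 → $38,696; Unit 1A 15,669.27 → $15,669.

Unit 4B: $38,696 | Unit 1A: $15,669 | Unit G1: $14,830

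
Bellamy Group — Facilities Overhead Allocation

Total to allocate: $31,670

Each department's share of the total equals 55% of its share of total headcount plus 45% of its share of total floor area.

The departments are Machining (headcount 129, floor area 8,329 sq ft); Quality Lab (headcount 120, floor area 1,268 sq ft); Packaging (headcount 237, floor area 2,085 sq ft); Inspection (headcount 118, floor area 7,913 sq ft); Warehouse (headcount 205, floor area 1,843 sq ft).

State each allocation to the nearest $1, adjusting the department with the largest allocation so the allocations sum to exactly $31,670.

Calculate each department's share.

Machining: $8,314 · Quality Lab: $3,427 · Packaging: $6,489 · Inspection: $7,801 · Warehouse: $5,639

Totals — headcount 809, floor area 21,438.
Composite weights (55% headcount + 45% floor area): Machining 0.2625; Quality Lab 0.1082; Packaging 0.2049; Inspection 0.2463; Warehouse 0.1781.
Unrounded shares: Machining 8,314.42; Quality Lab 3,426.65; Packaging 6,488.88; Inspection 7,801.03; Warehouse 5,639.02.
At nearest $1: Machining $8,314; Quality Lab $3,427; Packaging $6,489; Inspection $7,801; Warehouse $5,639. Sum = $31,670.
Sum already equals the total — no adjustment.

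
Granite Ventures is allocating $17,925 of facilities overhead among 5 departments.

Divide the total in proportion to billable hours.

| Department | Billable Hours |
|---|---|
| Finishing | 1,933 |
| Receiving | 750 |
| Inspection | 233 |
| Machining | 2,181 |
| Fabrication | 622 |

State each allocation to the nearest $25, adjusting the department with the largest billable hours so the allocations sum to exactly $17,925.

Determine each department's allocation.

Finishing: $6,050 | Receiving: $2,350 | Inspection: $725 | Machining: $6,850 | Fabrication: $1,950

Total billable hours = 5,719.
Unrounded shares: Finishing 1,933/5,719 × $17,925 = 6,058.58; Receiving 750/5,719 × $17,925 = 2,350.72; Inspection 233/5,719 × $17,925 = 730.29; Machining 2,181/5,719 × $17,925 = 6,835.88; Fabrication 622/5,719 × $17,925 = 1,949.53.
At nearest $25: Finishing $6,050; Receiving $2,350; Inspection $725; Machining $6,825; Fabrication $1,950. Sum = $17,900.
Difference $17,925 − $17,900 = +$25 applied to largest billable hours (Machining): Machining becomes $6,850.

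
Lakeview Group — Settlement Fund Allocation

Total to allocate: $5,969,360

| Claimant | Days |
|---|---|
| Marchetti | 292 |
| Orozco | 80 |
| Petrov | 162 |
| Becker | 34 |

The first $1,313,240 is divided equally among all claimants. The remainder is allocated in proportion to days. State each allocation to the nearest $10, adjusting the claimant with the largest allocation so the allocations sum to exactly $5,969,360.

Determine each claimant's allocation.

$1,313,240 shared equally gives $328,310 per claimant.
Remainder $4,656,120 by days (total 568): Marchetti 2,393,639.15 → $2,393,640; Orozco 655,791.55 → $655,790; Petrov 1,327,977.89 → $1,327,980; Becker 278,711.41 → $278,710.
Totals: Marchetti $328,310 + $2,393,640 = $2,721,950; Orozco $328,310 + $655,790 = $984,100; Petrov $328,310 + $1,327,980 = $1,656,290; Becker $328,310 + $278,710 = $607,020.

Marchetti: $2,721,950 | Orozco: $984,100 | Petrov: $1,656,290 | Becker: $607,020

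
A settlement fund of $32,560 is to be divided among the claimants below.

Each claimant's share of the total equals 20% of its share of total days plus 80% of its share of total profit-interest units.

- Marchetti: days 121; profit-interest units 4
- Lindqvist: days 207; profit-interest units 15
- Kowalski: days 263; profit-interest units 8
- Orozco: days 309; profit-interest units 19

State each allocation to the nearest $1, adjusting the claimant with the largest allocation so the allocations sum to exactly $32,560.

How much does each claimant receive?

Marchetti: $3,141 · Lindqvist: $9,992 · Kowalski: $6,433 · Orozco: $12,994

Days total 900; profit-interest units total 46.
Blended shares (20% days + 80% profit-interest units): Marchetti 0.0965; Lindqvist 0.3069; Kowalski 0.1976; Orozco 0.3991.
Unrounded shares: Marchetti 3,140.55; Lindqvist 9,991.67; Kowalski 6,433.04; Orozco 12,994.74.
Rounded to nearest $1: Marchetti $3,141; Lindqvist $9,992; Kowalski $6,433; Orozco $12,995. Sum = $32,561.
Difference $32,560 − $32,561 = −$1 applied to largest allocation (Orozco): Orozco becomes $12,994.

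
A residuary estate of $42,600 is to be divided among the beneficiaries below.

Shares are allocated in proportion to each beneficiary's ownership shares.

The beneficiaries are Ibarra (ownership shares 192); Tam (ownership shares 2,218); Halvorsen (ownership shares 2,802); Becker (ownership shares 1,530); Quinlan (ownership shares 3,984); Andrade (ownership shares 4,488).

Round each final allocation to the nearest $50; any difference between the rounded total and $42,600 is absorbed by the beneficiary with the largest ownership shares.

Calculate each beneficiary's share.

Ownership shares total: 192 + 2,218 + 2,802 + 1,530 + 3,984 + 4,488 = 15,214.
Raw shares: Ibarra 537.61; Tam 6,210.52; Halvorsen 7,845.75; Becker 4,284.08; Quinlan 11,155.41; Andrade 12,566.64.
Rounded to nearest $50: Ibarra $550; Tam $6,200; Halvorsen $7,850; Becker $4,300; Quinlan $11,150; Andrade $12,550. Sum = $42,600.
No rounding difference to absorb.

Ibarra: $550 · Tam: $6,200 · Halvorsen: $7,850 · Becker: $4,300 · Quinlan: $11,150 · Andrade: $12,550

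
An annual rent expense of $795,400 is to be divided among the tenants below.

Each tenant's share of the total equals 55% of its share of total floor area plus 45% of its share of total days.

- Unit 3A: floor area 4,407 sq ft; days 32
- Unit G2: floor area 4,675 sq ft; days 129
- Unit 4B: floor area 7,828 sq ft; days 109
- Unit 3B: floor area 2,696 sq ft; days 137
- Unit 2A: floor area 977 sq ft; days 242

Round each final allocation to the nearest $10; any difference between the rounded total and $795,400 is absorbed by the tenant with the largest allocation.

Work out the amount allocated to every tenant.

Totals — floor area 20,583, days 649.
Composite weights (55% floor area + 45% days): Unit 3A 0.1399; Unit G2 0.2144; Unit 4B 0.2848; Unit 3B 0.1670; Unit 2A 0.1939.
Unrounded shares: Unit 3A 111,314.47; Unit G2 170,507.00; Unit 4B 226,490.49; Unit 3B 132,857.51; Unit 2A 154,230.53.
Rounded to nearest $10: Unit 3A $111,310; Unit G2 $170,510; Unit 4B $226,490; Unit 3B $132,860; Unit 2A $154,230. Sum = $795,400.
Sum already equals the total — no adjustment.

Unit 3A: $111,310 · Unit G2: $170,510 · Unit 4B: $226,490 · Unit 3B: $132,860 · Unit 2A: $154,230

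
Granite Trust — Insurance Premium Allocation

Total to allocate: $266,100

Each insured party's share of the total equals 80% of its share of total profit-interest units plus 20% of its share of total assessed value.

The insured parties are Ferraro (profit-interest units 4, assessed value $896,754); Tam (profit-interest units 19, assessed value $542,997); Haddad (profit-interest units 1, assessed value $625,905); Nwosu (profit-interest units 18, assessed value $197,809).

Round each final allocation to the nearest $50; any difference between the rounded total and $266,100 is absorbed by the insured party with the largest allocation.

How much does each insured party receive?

Totals — profit-interest units 42, assessed value 2,263,465.
Composite weights (80% profit-interest units + 20% assessed value): Ferraro 0.1554; Tam 0.4099; Haddad 0.0744; Nwosu 0.3603.
Raw shares: Ferraro 41,359.32; Tam 109,070.14; Haddad 19,785.24; Nwosu 95,885.29.
At nearest $50: Ferraro $41,350; Tam $109,050; Haddad $19,800; Nwosu $95,900. Sum = $266,100.
Rounded total matches; no reconciliation needed.

Ferraro: $41,350 | Tam: $109,050 | Haddad: $19,800 | Nwosu: $95,900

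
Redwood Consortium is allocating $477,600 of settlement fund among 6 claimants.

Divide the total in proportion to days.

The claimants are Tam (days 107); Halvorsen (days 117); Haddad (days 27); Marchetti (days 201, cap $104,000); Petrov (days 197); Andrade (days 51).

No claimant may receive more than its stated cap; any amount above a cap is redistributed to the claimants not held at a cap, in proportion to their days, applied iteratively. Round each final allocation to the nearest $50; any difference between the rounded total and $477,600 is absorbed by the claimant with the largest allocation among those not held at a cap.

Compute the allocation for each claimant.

Days total: 700.
Pro-rata shares before constraints: Tam 73,004.57; Halvorsen 79,827.43; Haddad 18,421.71; Marchetti 137,139.43; Petrov 134,410.29; Andrade 34,796.57.
Capped: Marchetti ($104,000); balance $373,600 reallocated over remaining days 499.
Remaining shares: Tam 80,110.62 → $80,100; Halvorsen 87,597.60 → $87,600; Haddad 20,214.83 → $20,200; Petrov 147,493.39 → $147,500; Andrade 38,183.57 → $38,200.

Tam: $80,100; Halvorsen: $87,600; Haddad: $20,200; Marchetti: $104,000; Petrov: $147,500; Andrade: $38,200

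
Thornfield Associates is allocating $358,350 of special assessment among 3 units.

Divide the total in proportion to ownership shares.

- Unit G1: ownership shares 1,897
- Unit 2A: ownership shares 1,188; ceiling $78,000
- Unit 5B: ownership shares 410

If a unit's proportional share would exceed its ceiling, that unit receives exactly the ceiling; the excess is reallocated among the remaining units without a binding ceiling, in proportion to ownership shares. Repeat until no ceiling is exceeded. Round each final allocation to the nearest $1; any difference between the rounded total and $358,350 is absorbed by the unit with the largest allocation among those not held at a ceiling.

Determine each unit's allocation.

Unit G1: $230,526 | Unit 2A: $78,000 | Unit 5B: $49,824

Combined ownership shares = 3,495.
Pro-rata shares before constraints: Unit G1 194,503.56; Unit 2A 121,808.24; Unit 5B 42,038.20.
Held at cap: Unit 2A ($78,000); residual $280,350 reallocated over remaining ownership shares 2,307.
Shares after redistribution: Unit G1 230,526.20 → $230,526; Unit 5B 49,823.80 → $49,824.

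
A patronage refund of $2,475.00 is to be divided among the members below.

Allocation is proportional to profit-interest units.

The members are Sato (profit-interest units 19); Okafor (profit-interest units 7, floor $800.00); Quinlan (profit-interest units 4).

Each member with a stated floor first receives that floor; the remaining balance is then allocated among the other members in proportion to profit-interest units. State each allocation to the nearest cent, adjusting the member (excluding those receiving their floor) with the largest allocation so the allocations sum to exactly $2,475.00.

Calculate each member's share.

Sato: $1,383.70; Okafor: $800.00; Quinlan: $291.30

Guaranteed amounts: Okafor $800.00. Remaining pool $1,675.00.
Remaining pool split over remaining profit-interest units 23: Sato 1,383.6957 → $1,383.70; Quinlan 291.3043 → $291.30.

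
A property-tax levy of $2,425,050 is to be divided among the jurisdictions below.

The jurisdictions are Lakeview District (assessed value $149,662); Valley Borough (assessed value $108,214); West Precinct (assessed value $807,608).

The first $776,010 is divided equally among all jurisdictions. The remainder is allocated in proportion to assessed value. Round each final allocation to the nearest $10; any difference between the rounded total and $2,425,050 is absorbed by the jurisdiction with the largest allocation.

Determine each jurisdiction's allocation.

Lakeview District: $490,300 · Valley Borough: $426,150 · West Precinct: $1,508,600

First tranche $776,010 split equally: $258,670 each.
Remainder $1,649,040 by assessed value (total 1,065,484): Lakeview District 231,630.53 → $231,630; Valley Borough 167,481.83 → $167,480; West Precinct 1,249,927.64 → $1,249,930.
Totals: Lakeview District $258,670 + $231,630 = $490,300; Valley Borough $258,670 + $167,480 = $426,150; West Precinct $258,670 + $1,249,930 = $1,508,600.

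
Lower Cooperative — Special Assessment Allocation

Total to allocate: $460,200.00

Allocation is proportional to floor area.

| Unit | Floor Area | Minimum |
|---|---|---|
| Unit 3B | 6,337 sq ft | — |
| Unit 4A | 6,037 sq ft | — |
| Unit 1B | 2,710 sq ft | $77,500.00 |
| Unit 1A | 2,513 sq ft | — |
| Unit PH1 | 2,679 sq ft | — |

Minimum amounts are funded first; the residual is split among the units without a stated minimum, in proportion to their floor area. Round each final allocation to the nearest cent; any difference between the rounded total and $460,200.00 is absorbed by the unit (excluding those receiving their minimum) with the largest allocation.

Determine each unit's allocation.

Minimums first: Unit 1B $77,500.00. Residual $382,700.00.
Residual split over remaining floor area 17,566: Unit 3B 138,060.4520 → $138,060.45; Unit 4A 131,524.5303 → $131,524.53; Unit 1A 54,749.2372 → $54,749.24; Unit PH1 58,365.7805 → $58,365.78.

Unit 3B: $138,060.45 · Unit 4A: $131,524.53 · Unit 1B: $77,500.00 · Unit 1A: $54,749.24 · Unit PH1: $58,365.78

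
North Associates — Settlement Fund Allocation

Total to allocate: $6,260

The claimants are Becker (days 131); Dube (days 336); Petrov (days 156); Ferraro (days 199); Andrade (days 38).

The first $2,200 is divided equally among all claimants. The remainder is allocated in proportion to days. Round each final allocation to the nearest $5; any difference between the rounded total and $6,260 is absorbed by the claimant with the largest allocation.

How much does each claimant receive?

Becker: $1,060 | Dube: $2,025 | Petrov: $1,175 | Ferraro: $1,380 | Andrade: $620

Equal tier: $2,200 ÷ 5 = $440 apiece.
Remainder $4,060 by days (total 860): Becker 618.44 → $620; Dube 1,586.23 → $1,585; Petrov 736.47 → $735; Ferraro 939.47 → $940; Andrade 179.40 → $180.
Totals: Becker $440 + $620 = $1,060; Dube $440 + $1,585 = $2,025; Petrov $440 + $735 = $1,175; Ferraro $440 + $940 = $1,380; Andrade $440 + $180 = $620.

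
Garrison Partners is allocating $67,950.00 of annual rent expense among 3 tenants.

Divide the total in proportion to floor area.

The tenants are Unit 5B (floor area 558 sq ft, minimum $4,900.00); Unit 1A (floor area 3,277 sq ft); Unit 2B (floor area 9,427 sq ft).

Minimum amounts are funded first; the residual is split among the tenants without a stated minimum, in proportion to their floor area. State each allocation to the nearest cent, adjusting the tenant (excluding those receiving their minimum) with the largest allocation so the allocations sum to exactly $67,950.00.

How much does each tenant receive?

Fund the minimums — Unit 5B $4,900.00. Balance $63,050.00.
Balance split over remaining floor area 12,704: Unit 1A 16,263.7634 → $16,263.76; Unit 2B 46,786.2366 → $46,786.24.

Unit 5B: $4,900.00 | Unit 1A: $16,263.76 | Unit 2B: $46,786.24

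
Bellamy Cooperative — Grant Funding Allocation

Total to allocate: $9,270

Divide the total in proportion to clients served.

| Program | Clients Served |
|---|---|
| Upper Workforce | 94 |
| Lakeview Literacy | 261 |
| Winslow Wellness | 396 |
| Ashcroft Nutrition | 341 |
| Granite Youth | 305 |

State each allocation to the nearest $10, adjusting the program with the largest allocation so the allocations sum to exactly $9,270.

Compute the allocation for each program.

Upper Workforce: $620 · Lakeview Literacy: $1,730 · Winslow Wellness: $2,640 · Ashcroft Nutrition: $2,260 · Granite Youth: $2,020

Sum of clients served: 1,397.
Proportional shares: Upper Workforce 94/1,397 × $9,270 = 623.75; Lakeview Literacy 261/1,397 × $9,270 = 1,731.90; Winslow Wellness 396/1,397 × $9,270 = 2,627.72; Ashcroft Nutrition 341/1,397 × $9,270 = 2,262.76; Granite Youth 305/1,397 × $9,270 = 2,023.87.
At nearest $10: Upper Workforce $620; Lakeview Literacy $1,730; Winslow Wellness $2,630; Ashcroft Nutrition $2,260; Granite Youth $2,020. Sum = $9,260.
Difference $9,270 − $9,260 = +$10 applied to largest allocation (Winslow Wellness): Winslow Wellness becomes $2,640.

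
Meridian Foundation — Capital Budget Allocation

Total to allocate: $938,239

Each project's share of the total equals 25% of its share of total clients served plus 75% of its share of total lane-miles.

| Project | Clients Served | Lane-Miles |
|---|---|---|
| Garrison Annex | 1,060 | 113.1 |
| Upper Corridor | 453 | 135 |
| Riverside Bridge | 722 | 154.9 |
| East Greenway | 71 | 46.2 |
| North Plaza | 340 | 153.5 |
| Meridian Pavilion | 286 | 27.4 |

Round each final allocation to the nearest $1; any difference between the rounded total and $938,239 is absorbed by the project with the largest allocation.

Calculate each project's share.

Garrison Annex: $211,107 | Upper Corridor: $187,004 | Riverside Bridge: $230,748 | East Greenway: $57,275 | North Plaza: $198,625 | Meridian Pavilion: $53,480

Totals — clients served 2,932, lane-miles 630.1.
Combined weights (25% clients served + 75% lane-miles): Garrison Annex 0.2250; Upper Corridor 0.1993; Riverside Bridge 0.2459; East Greenway 0.0610; North Plaza 0.2117; Meridian Pavilion 0.0570.
Unrounded shares: Garrison Annex 211,107.04; Upper Corridor 187,004.44; Riverside Bridge 230,748.22; East Greenway 57,274.95; North Plaza 198,624.77; Meridian Pavilion 53,479.58.
At nearest $1: Garrison Annex $211,107; Upper Corridor $187,004; Riverside Bridge $230,748; East Greenway $57,275; North Plaza $198,625; Meridian Pavilion $53,480. Sum = $938,239.
Rounded total matches; no reconciliation needed.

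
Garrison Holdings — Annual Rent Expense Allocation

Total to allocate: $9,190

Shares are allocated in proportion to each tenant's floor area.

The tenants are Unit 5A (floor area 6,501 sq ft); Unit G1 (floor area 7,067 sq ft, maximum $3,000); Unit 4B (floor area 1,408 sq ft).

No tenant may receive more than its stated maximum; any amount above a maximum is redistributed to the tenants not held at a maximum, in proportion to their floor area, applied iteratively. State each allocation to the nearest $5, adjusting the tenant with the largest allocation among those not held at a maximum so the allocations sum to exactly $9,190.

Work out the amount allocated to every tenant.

Unit 5A: $5,090 | Unit G1: $3,000 | Unit 4B: $1,100

Floor area total: 14,976.
Proportional shares (ignoring caps): Unit 5A 3,989.33; Unit G1 4,336.65; Unit 4B 864.02.
Cap binds for Unit G1 ($3,000); remaining pool $6,190 reallocated over remaining floor area 7,909.
Shares after redistribution: Unit 5A 5,088.03 → $5,090; Unit 4B 1,101.97 → $1,100.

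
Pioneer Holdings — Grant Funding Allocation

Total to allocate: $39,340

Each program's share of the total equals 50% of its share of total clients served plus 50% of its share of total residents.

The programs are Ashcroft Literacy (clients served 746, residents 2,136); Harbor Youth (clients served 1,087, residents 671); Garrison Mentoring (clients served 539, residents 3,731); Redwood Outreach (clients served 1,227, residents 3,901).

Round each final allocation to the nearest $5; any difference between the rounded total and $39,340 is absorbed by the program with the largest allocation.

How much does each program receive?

Clients served total 3,599; residents total 10,439.
Composite weights (50% clients served + 50% residents): Ashcroft Literacy 0.2059; Harbor Youth 0.1832; Garrison Mentoring 0.2536; Redwood Outreach 0.3573.
Proportional shares: Ashcroft Literacy 8,102.02; Harbor Youth 7,205.25; Garrison Mentoring 9,976.10; Redwood Outreach 14,056.63.
Rounded to nearest $5: Ashcroft Literacy $8,100; Harbor Youth $7,205; Garrison Mentoring $9,975; Redwood Outreach $14,055. Sum = $39,335.
Difference $39,340 − $39,335 = +$5 applied to largest allocation (Redwood Outreach): Redwood Outreach becomes $14,060.

Ashcroft Literacy: $8,100 · Harbor Youth: $7,205 · Garrison Mentoring: $9,975 · Redwood Outreach: $14,060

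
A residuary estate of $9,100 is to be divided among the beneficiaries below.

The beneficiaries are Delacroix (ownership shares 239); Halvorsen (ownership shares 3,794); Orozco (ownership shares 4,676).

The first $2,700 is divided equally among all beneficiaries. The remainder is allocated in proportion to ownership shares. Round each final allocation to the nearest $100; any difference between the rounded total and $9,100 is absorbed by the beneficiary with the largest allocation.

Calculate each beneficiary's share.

First tranche $2,700 split equally: $900 each.
Remainder $6,400 by ownership shares (total 8,709): Delacroix 175.63 → $200; Halvorsen 2,788.10 → $2,800; Orozco 3,436.26 → $3,400.
Totals: Delacroix $900 + $200 = $1,100; Halvorsen $900 + $2,800 = $3,700; Orozco $900 + $3,400 = $4,300.

Delacroix: $1,100 · Halvorsen: $3,700 · Orozco: $4,300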